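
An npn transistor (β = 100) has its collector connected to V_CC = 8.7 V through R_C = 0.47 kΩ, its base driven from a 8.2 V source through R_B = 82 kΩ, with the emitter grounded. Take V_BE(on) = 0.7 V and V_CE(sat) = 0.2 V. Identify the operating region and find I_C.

active; I_C ≈ 9.1 mA

Assume active. Base-emitter loop: I_B = (V_BB − V_BE)/R_B = (8.2 − 0.7)/82 = 0.0915 mA.
I_C = β·I_B = 100×0.0915 = 9.15 mA.
V_CE = V_CC − I_C·R_C = 8.7 − 9.15×0.47 = 4.4 V > V_CE(sat), so the active-region assumption holds.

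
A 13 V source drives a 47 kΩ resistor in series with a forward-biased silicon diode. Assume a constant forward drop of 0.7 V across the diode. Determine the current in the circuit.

I ≈ 0.26 mA

KVL around the loop: 13 = V_D + I·R = 0.7 + I × 47 kΩ.
So I = (13 − 0.7) / 47 kΩ = 12.3 / 47 = 0.262 mA.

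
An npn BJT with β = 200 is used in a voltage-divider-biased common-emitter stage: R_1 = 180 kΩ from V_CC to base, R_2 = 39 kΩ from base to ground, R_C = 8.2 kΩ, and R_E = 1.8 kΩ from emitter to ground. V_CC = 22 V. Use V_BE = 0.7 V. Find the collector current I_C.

Thevenize the base divider: V_Th = V_CC·R_2/(R_1+R_2) = 22×39/219 = 3.92 V, R_Th = R_1‖R_2 = 32.1 kΩ.
Base-emitter loop: V_Th = I_B·R_Th + V_BE + (β+1)I_B·R_E, so I_B = (3.92 − 0.7) / (32.1 + 201×1.8) = 0.00817 mA.
I_C = β·I_B = 200×0.00817 = 1.63 mA, and I_E = (β+1)I_B = 1.64 mA.
V_CE = V_CC − I_C·R_C − I_E·R_E = 22 − 1.63×8.2 − 1.64×1.8 = 5.65 V.
V_CE = 5.65 V > 0.2 V confirms active-region operation.

I_C ≈ 1.6 mA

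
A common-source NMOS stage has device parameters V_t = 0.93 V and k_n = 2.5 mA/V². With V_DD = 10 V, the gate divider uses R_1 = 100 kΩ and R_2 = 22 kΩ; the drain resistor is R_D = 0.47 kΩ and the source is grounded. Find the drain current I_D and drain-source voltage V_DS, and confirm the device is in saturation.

V_G = V_DD·R_2/(R_1+R_2) = 10×22/122 = 1.8 V. With the source grounded, V_GS = V_G = 1.8 V.
Assume saturation: I_D = (k_n/2)(V_GS − V_t)² = (2.5/2)×(1.8 − 0.93)² = 1.25×0.873² = 0.953 mA.
V_DS = V_DD − I_D·R_D = 10 − 0.953×0.47 = 9.55 V.
Saturation requires V_DS ≥ V_GS − V_t = 0.873 V; 9.55 ≥ 0.873 ✓.

I_D ≈ 0.95 mA, V_DS ≈ 9.6 V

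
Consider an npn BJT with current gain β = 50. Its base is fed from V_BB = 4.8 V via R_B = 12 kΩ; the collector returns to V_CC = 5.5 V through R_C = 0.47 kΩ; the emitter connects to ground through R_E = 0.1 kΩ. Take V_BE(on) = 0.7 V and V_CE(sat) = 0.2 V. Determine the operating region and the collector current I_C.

saturation; I_C ≈ 9.3 mA

Assume active: I_B = (4.8 − 0.7)/(12 + 51×0.1) = 0.24 mA, I_C = β·I_B = 12 mA.
Then V_CE = 5.5 − 12×0.47 − 12.2×0.1 = -1.36 V < 0.2 V — the active assumption fails.
Re-solve with V_CE = 0.2 V. KCL at the emitter: V_E/R_E = (V_BB−0.7−V_E)/R_B + (V_CC−0.2−V_E)/R_C, giving V_E = 0.951 V.
I_C = (V_CC − 0.2 − V_E)/R_C = (5.3 − 0.951)/0.47 = 9.25 mA.
Check: I_B = (4.1 − 0.951)/12 = 0.262 mA, and β·I_B = 13.1 mA > I_C, confirming saturation.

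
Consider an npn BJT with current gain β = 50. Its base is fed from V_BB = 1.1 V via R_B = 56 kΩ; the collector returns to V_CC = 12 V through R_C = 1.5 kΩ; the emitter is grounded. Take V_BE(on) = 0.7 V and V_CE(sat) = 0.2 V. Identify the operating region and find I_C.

active; I_C ≈ 0.36 mA

Assume active. Base-emitter loop: I_B = (V_BB − V_BE)/R_B = (1.1 − 0.7)/56 = 0.00714 mA.
I_C = β·I_B = 50×0.00714 = 0.357 mA.
V_CE = V_CC − I_C·R_C = 12 − 0.357×1.5 = 11.5 V > V_CE(sat), so the active-region assumption holds.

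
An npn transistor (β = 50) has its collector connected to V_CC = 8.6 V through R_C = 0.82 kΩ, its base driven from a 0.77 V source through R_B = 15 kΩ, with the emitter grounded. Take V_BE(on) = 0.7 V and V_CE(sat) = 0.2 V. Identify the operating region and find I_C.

Assume active. Base-emitter loop: I_B = (V_BB − V_BE)/R_B = (0.77 − 0.7)/15 = 0.00467 mA.
I_C = β·I_B = 50×0.00467 = 0.233 mA.
V_CE = V_CC − I_C·R_C = 8.6 − 0.233×0.82 = 8.41 V > V_CE(sat), so the active-region assumption holds.

active; I_C ≈ 0.23 mA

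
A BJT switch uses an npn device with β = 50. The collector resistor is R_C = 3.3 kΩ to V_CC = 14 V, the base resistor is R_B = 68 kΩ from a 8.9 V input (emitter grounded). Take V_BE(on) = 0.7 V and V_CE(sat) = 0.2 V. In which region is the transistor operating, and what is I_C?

saturation; I_C ≈ 4.2 mA

Assume active: I_B = (8.9 − 0.7)/68 = 0.121 mA, giving I_C = β·I_B = 6.03 mA.
But then V_CE = 14 − 6.03×3.3 = -5.9 V < V_CE(sat) = 0.2 V — impossible in the active region.
So the transistor is saturated. With V_CE = 0.2 V, I_C = (V_CC − 0.2)/R_C = 13.8/3.3 = 4.18 mA.
Check: β·I_B = 6.03 mA > I_C = 4.18 mA, confirming saturation.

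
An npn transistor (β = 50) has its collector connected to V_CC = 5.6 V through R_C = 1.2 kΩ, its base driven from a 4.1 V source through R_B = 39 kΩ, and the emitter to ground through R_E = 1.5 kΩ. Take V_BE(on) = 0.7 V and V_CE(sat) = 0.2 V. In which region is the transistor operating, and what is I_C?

Assume active. Base-emitter loop: I_B = (V_BB − V_BE)/(R_B + (β+1)R_E) = (4.1 − 0.7)/(39 + 51×1.5) = 0.0294 mA.
I_C = β·I_B = 50×0.0294 = 1.47 mA.
V_CE = V_CC − I_C·R_C − I_E·R_E = 5.6 − 1.47×1.2 − 1.5×1.5 = 1.58 V > V_CE(sat), so the active-region assumption holds.

active; I_C ≈ 1.5 mA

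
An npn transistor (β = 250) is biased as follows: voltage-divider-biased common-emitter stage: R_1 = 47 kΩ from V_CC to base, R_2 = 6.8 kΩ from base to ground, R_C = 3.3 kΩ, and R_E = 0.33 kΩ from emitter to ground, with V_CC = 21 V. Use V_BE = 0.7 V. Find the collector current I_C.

Thevenize the base divider: V_Th = V_CC·R_2/(R_1+R_2) = 21×6.8/53.8 = 2.65 V, R_Th = R_1‖R_2 = 5.94 kΩ.
Base-emitter loop: V_Th = I_B·R_Th + V_BE + (β+1)I_B·R_E, so I_B = (2.65 − 0.7) / (5.94 + 251×0.33) = 0.022 mA.
I_C = β·I_B = 250×0.022 = 5.5 mA, and I_E = (β+1)I_B = 5.53 mA.
V_CE = V_CC − I_C·R_C − I_E·R_E = 21 − 5.5×3.3 − 5.53×0.33 = 1.01 V.
V_CE = 1.01 V > 0.2 V confirms active-region operation.

I_C ≈ 5.5 mA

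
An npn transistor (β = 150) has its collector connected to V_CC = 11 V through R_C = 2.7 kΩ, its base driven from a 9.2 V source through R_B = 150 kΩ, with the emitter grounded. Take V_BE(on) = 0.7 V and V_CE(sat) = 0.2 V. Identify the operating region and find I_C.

saturation; I_C ≈ 4 mA

Assume active: I_B = (9.2 − 0.7)/150 = 0.0567 mA, giving I_C = β·I_B = 8.5 mA.
But then V_CE = 11 − 8.5×2.7 = -12 V < V_CE(sat) = 0.2 V — impossible in the active region.
So the transistor is saturated. With V_CE = 0.2 V, I_C = (V_CC − 0.2)/R_C = 10.8/2.7 = 4 mA.
Check: β·I_B = 8.5 mA > I_C = 4 mA, confirming saturation.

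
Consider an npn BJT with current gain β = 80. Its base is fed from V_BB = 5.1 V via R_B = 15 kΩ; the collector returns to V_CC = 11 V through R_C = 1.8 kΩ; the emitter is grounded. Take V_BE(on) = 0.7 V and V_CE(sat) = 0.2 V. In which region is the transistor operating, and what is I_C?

Assume active: I_B = (5.1 − 0.7)/15 = 0.293 mA, giving I_C = β·I_B = 23.5 mA.
But then V_CE = 11 − 23.5×1.8 = -31.2 V < V_CE(sat) = 0.2 V — impossible in the active region.
So the transistor is saturated. With V_CE = 0.2 V, I_C = (V_CC − 0.2)/R_C = 10.8/1.8 = 6 mA.
Check: β·I_B = 23.5 mA > I_C = 6 mA, confirming saturation.

saturation; I_C ≈ 6 mA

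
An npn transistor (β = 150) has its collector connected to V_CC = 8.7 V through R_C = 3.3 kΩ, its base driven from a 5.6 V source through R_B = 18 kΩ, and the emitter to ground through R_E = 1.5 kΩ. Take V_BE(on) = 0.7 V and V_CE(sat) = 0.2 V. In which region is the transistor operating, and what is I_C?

Assume active: I_B = (5.6 − 0.7)/(18 + 151×1.5) = 0.02 mA, I_C = β·I_B = 3.01 mA.
Then V_CE = 8.7 − 3.01×3.3 − 3.03×1.5 = -5.76 V < 0.2 V — the active assumption fails.
Re-solve with V_CE = 0.2 V. KCL at the emitter: V_E/R_E = (V_BB−0.7−V_E)/R_B + (V_CC−0.2−V_E)/R_C, giving V_E = 2.78 V.
I_C = (V_CC − 0.2 − V_E)/R_C = (8.5 − 2.78)/3.3 = 1.73 mA.
Check: I_B = (4.9 − 2.78)/18 = 0.118 mA, and β·I_B = 17.7 mA > I_C, confirming saturation.

saturation; I_C ≈ 1.7 mA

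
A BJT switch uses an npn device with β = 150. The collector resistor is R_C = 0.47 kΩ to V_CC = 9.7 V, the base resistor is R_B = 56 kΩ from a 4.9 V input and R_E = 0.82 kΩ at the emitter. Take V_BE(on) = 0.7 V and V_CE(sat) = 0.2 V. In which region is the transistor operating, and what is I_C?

active; I_C ≈ 3.5 mA

Assume active. Base-emitter loop: I_B = (V_BB − V_BE)/(R_B + (β+1)R_E) = (4.9 − 0.7)/(56 + 151×0.82) = 0.0234 mA.
I_C = β·I_B = 150×0.0234 = 3.5 mA.
V_CE = V_CC − I_C·R_C − I_E·R_E = 9.7 − 3.5×0.47 − 3.53×0.82 = 5.16 V > V_CE(sat), so the active-region assumption holds.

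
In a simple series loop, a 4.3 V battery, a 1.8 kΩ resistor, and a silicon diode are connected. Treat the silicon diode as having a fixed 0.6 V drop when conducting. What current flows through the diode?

KVL around the loop: 4.3 = V_D + I·R = 0.6 + I × 1.8 kΩ.
So I = (4.3 − 0.6) / 1.8 kΩ = 3.7 / 1.8 = 2.06 mA.

I ≈ 2.1 mA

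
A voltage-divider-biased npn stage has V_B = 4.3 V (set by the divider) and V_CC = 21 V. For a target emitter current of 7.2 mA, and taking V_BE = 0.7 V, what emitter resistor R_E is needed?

R_E ≈ 0.5 kΩ

V_E = V_B − V_BE = 4.3 − 0.7 = 3.6 V.
R_E = V_E / I_E = 3.6 / 7.2 = 0.5 kΩ.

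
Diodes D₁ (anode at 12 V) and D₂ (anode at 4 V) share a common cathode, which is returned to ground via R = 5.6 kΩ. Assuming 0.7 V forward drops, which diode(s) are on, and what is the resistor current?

Assume both conduct. Then node N would need to be at both 12−0.7 = 11.3 V and 4−0.7 = 3.3 V, which is impossible.
Assume only D₁ conducts: V_N = 12 − 0.7 = 11.3 V, so I_R = 11.3/5.6 = 2.02 mA.
Check D₂: its anode-to-cathode voltage is 4 − 11.3 = -7.3 V < 0.7 V, so it is off. The assumption is consistent.

Only D₁ conducts; I_R ≈ 2 mA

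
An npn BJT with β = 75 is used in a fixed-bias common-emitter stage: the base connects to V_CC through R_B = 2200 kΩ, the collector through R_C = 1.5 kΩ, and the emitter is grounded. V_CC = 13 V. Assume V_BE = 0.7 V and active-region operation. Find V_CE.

Base loop: V_CC = I_B·R_B + V_BE, so I_B = (13 − 0.7)/2200 kΩ = 0.00559 mA.
In the active region I_C = β·I_B = 75 × 0.00559 = 0.419 mA.
Collector loop: V_CE = V_CC − I_C·R_C = 13 − 0.419×1.5 = 12.4 V.
Since V_CE = 12.4 V > V_CE(sat) ≈ 0.2 V, the transistor is in the active region as assumed.

V_CE ≈ 12 V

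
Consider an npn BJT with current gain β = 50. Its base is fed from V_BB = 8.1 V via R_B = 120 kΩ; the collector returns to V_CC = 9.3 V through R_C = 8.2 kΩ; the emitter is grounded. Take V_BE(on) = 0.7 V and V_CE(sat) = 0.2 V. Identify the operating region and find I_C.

Assume active: I_B = (8.1 − 0.7)/120 = 0.0617 mA, giving I_C = β·I_B = 3.08 mA.
But then V_CE = 9.3 − 3.08×8.2 = -16 V < V_CE(sat) = 0.2 V — impossible in the active region.
So the transistor is saturated. With V_CE = 0.2 V, I_C = (V_CC − 0.2)/R_C = 9.1/8.2 = 1.11 mA.
Check: β·I_B = 3.08 mA > I_C = 1.11 mA, confirming saturation.

saturation; I_C ≈ 1.1 mA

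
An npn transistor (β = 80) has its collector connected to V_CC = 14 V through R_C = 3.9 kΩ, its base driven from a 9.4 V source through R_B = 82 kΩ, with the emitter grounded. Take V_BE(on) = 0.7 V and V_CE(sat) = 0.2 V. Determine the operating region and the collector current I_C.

saturation; I_C ≈ 3.5 mA

Assume active: I_B = (9.4 − 0.7)/82 = 0.106 mA, giving I_C = β·I_B = 8.49 mA.
But then V_CE = 14 − 8.49×3.9 = -19.1 V < V_CE(sat) = 0.2 V — impossible in the active region.
So the transistor is saturated. With V_CE = 0.2 V, I_C = (V_CC − 0.2)/R_C = 13.8/3.9 = 3.54 mA.
Check: β·I_B = 8.49 mA > I_C = 3.54 mA, confirming saturation.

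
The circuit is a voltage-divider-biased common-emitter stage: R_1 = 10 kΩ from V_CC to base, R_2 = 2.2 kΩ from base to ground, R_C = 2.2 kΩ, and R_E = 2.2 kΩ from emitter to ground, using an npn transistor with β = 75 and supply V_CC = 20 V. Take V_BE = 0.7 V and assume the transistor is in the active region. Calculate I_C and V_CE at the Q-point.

Thevenize the base divider: V_Th = V_CC·R_2/(R_1+R_2) = 20×2.2/12.2 = 3.61 V, R_Th = R_1‖R_2 = 1.8 kΩ.
Base-emitter loop: V_Th = I_B·R_Th + V_BE + (β+1)I_B·R_E, so I_B = (3.61 − 0.7) / (1.8 + 76×2.2) = 0.0172 mA.
I_C = β·I_B = 75×0.0172 = 1.29 mA, and I_E = (β+1)I_B = 1.31 mA.
V_CE = V_CC − I_C·R_C − I_E·R_E = 20 − 1.29×2.2 − 1.31×2.2 = 14.3 V.
V_CE = 14.3 V > 0.2 V confirms active-region operation.

I_C ≈ 1.3 mA, V_CE ≈ 14 V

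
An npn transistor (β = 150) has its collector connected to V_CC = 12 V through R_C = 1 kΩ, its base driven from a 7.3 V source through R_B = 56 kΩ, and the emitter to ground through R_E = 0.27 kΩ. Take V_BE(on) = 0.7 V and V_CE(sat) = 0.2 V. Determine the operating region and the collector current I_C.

saturation; I_C ≈ 9.3 mA

Assume active: I_B = (7.3 − 0.7)/(56 + 151×0.27) = 0.0682 mA, I_C = β·I_B = 10.2 mA.
Then V_CE = 12 − 10.2×1 − 10.3×0.27 = -1.01 V < 0.2 V — the active assumption fails.
Re-solve with V_CE = 0.2 V. KCL at the emitter: V_E/R_E = (V_BB−0.7−V_E)/R_B + (V_CC−0.2−V_E)/R_C, giving V_E = 2.52 V.
I_C = (V_CC − 0.2 − V_E)/R_C = (11.8 − 2.52)/1 = 9.28 mA.
Check: I_B = (6.6 − 2.52)/56 = 0.0728 mA, and β·I_B = 10.9 mA > I_C, confirming saturation.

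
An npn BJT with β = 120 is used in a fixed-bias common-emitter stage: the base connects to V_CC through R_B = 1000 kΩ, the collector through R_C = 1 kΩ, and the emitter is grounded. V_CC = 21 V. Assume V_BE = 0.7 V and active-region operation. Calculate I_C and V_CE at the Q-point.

Base loop: V_CC = I_B·R_B + V_BE, so I_B = (21 − 0.7)/1000 kΩ = 0.0203 mA.
In the active region I_C = β·I_B = 120 × 0.0203 = 2.44 mA.
Collector loop: V_CE = V_CC − I_C·R_C = 21 − 2.44×1 = 18.6 V.
Since V_CE = 18.6 V > V_CE(sat) ≈ 0.2 V, the transistor is in the active region as assumed.

I_C ≈ 2.4 mA, V_CE ≈ 19 V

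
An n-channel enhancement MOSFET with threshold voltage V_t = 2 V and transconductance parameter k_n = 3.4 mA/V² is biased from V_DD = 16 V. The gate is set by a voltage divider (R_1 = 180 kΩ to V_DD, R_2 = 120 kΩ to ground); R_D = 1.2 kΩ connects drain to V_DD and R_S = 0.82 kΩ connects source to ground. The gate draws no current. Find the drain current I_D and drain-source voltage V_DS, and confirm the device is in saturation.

I_D ≈ 3.6 mA, V_DS ≈ 8.7 V

V_G = V_DD·R_2/(R_1+R_2) = 16×120/300 = 6.4 V.
Assume saturation: I_D = (k_n/2)(V_GS − V_t)² with V_GS = V_G − I_D·R_S = 6.4 − 0.82·I_D.
Substituting gives 1.14·I_D² − 13.3·I_D + 32.9 = 0, with roots I_D = 3.59 or 8.01 mA.
The root I_D = 8.01 mA gives V_GS = -0.171 V ≤ V_t, so take I_D = 3.59 mA.
Then V_GS = 3.45 V and V_DS = V_DD − I_D(R_D+R_S) = 16 − 3.59×2.02 = 8.74 V.
Saturation requires V_DS ≥ V_GS − V_t = 1.45 V; 8.74 ≥ 1.45 ✓.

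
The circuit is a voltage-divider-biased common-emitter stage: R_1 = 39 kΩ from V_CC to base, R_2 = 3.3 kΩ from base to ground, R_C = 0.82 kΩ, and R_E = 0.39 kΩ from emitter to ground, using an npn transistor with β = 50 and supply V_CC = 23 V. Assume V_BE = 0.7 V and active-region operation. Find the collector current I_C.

Thevenize the base divider: V_Th = V_CC·R_2/(R_1+R_2) = 23×3.3/42.3 = 1.79 V, R_Th = R_1‖R_2 = 3.04 kΩ.
Base-emitter loop: V_Th = I_B·R_Th + V_BE + (β+1)I_B·R_E, so I_B = (1.79 − 0.7) / (3.04 + 51×0.39) = 0.0477 mA.
I_C = β·I_B = 50×0.0477 = 2.39 mA, and I_E = (β+1)I_B = 2.43 mA.
V_CE = V_CC − I_C·R_C − I_E·R_E = 23 − 2.39×0.82 − 2.43×0.39 = 20.1 V.
V_CE = 20.1 V > 0.2 V confirms active-region operation.

I_C ≈ 2.4 mA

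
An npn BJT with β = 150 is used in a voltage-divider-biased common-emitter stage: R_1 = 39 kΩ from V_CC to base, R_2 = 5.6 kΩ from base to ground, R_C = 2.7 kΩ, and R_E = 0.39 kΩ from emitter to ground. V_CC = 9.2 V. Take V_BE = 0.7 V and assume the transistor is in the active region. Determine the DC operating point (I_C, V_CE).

Thevenize the base divider: V_Th = V_CC·R_2/(R_1+R_2) = 9.2×5.6/44.6 = 1.16 V, R_Th = R_1‖R_2 = 4.9 kΩ.
Base-emitter loop: V_Th = I_B·R_Th + V_BE + (β+1)I_B·R_E, so I_B = (1.16 − 0.7) / (4.9 + 151×0.39) = 0.00714 mA.
I_C = β·I_B = 150×0.00714 = 1.07 mA, and I_E = (β+1)I_B = 1.08 mA.
V_CE = V_CC − I_C·R_C − I_E·R_E = 9.2 − 1.07×2.7 − 1.08×0.39 = 5.89 V.
V_CE = 5.89 V > 0.2 V confirms active-region operation.

I_C ≈ 1.1 mA, V_CE ≈ 5.9 V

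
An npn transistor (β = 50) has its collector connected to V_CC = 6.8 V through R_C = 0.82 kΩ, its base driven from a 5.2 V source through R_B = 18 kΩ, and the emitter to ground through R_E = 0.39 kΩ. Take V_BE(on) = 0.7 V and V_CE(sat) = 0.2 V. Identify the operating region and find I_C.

saturation; I_C ≈ 5.4 mA

Assume active: I_B = (5.2 − 0.7)/(18 + 51×0.39) = 0.119 mA, I_C = β·I_B = 5.94 mA.
Then V_CE = 6.8 − 5.94×0.82 − 6.06×0.39 = -0.432 V < 0.2 V — the active assumption fails.
Re-solve with V_CE = 0.2 V. KCL at the emitter: V_E/R_E = (V_BB−0.7−V_E)/R_B + (V_CC−0.2−V_E)/R_C, giving V_E = 2.16 V.
I_C = (V_CC − 0.2 − V_E)/R_C = (6.6 − 2.16)/0.82 = 5.41 mA.
Check: I_B = (4.5 − 2.16)/18 = 0.13 mA, and β·I_B = 6.5 mA > I_C, confirming saturation.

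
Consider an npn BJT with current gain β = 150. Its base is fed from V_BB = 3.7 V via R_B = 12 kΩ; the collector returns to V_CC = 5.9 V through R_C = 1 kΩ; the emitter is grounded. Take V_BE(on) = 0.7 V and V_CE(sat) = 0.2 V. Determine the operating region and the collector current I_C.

Assume active: I_B = (3.7 − 0.7)/12 = 0.25 mA, giving I_C = β·I_B = 37.5 mA.
But then V_CE = 5.9 − 37.5×1 = -31.6 V < V_CE(sat) = 0.2 V — impossible in the active region.
So the transistor is saturated. With V_CE = 0.2 V, I_C = (V_CC − 0.2)/R_C = 5.7/1 = 5.7 mA.
Check: β·I_B = 37.5 mA > I_C = 5.7 mA, confirming saturation.

saturation; I_C ≈ 5.7 mA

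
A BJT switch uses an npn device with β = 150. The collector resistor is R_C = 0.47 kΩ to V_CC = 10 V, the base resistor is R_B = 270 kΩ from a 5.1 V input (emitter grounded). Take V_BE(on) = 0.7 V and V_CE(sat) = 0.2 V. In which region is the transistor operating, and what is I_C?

Assume active. Base-emitter loop: I_B = (V_BB − V_BE)/R_B = (5.1 − 0.7)/270 = 0.0163 mA.
I_C = β·I_B = 150×0.0163 = 2.44 mA.
V_CE = V_CC − I_C·R_C = 10 − 2.44×0.47 = 8.85 V > V_CE(sat), so the active-region assumption holds.

active; I_C ≈ 2.4 mA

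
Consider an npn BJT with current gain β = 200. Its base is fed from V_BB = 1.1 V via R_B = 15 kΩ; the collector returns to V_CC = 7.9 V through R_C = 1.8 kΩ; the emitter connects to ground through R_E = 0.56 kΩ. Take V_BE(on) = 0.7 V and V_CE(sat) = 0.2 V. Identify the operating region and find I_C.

Assume active. Base-emitter loop: I_B = (V_BB − V_BE)/(R_B + (β+1)R_E) = (1.1 − 0.7)/(15 + 201×0.56) = 0.00314 mA.
I_C = β·I_B = 200×0.00314 = 0.627 mA.
V_CE = V_CC − I_C·R_C − I_E·R_E = 7.9 − 0.627×1.8 − 0.63×0.56 = 6.42 V > V_CE(sat), so the active-region assumption holds.

active; I_C ≈ 0.63 mA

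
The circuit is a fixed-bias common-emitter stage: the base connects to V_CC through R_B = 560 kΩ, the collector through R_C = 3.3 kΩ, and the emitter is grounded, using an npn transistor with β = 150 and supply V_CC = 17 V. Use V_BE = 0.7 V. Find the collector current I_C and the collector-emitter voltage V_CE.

I_C ≈ 4.4 mA, V_CE ≈ 2.6 V

Base loop: V_CC = I_B·R_B + V_BE, so I_B = (17 − 0.7)/560 kΩ = 0.0291 mA.
In the active region I_C = β·I_B = 150 × 0.0291 = 4.37 mA.
Collector loop: V_CE = V_CC − I_C·R_C = 17 − 4.37×3.3 = 2.59 V.
Since V_CE = 2.59 V > V_CE(sat) ≈ 0.2 V, the transistor is in the active region as assumed.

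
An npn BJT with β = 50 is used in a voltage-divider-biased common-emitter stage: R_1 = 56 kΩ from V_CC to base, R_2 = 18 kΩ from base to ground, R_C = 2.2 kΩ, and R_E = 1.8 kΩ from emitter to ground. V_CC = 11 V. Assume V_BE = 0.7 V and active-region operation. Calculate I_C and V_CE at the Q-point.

Thevenize the base divider: V_Th = V_CC·R_2/(R_1+R_2) = 11×18/74 = 2.68 V, R_Th = R_1‖R_2 = 13.6 kΩ.
Base-emitter loop: V_Th = I_B·R_Th + V_BE + (β+1)I_B·R_E, so I_B = (2.68 − 0.7) / (13.6 + 51×1.8) = 0.0187 mA.
I_C = β·I_B = 50×0.0187 = 0.937 mA, and I_E = (β+1)I_B = 0.956 mA.
V_CE = V_CC − I_C·R_C − I_E·R_E = 11 − 0.937×2.2 − 0.956×1.8 = 7.22 V.
V_CE = 7.22 V > 0.2 V confirms active-region operation.

I_C ≈ 0.94 mA, V_CE ≈ 7.2 V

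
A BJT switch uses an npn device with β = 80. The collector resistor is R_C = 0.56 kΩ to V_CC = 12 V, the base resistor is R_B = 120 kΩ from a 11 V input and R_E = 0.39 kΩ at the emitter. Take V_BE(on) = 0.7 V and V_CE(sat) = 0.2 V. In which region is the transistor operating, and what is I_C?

Assume active. Base-emitter loop: I_B = (V_BB − V_BE)/(R_B + (β+1)R_E) = (11 − 0.7)/(120 + 81×0.39) = 0.0679 mA.
I_C = β·I_B = 80×0.0679 = 5.44 mA.
V_CE = V_CC − I_C·R_C − I_E·R_E = 12 − 5.44×0.56 − 5.5×0.39 = 6.81 V > V_CE(sat), so the active-region assumption holds.

active; I_C ≈ 5.4 mA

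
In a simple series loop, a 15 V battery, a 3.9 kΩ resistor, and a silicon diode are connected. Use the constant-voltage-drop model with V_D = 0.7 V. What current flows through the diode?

KVL around the loop: 15 = V_D + I·R = 0.7 + I × 3.9 kΩ.
So I = (15 − 0.7) / 3.9 kΩ = 14.3 / 3.9 = 3.67 mA.

I ≈ 3.7 mA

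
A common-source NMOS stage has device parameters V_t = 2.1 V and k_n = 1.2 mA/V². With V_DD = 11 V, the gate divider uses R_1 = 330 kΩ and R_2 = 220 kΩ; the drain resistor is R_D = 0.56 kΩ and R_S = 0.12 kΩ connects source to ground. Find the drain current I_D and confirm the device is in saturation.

I_D ≈ 2.4 mA

V_G = V_DD·R_2/(R_1+R_2) = 11×220/550 = 4.4 V.
Assume saturation: I_D = (k_n/2)(V_GS − V_t)² with V_GS = V_G − I_D·R_S = 4.4 − 0.12·I_D.
Substituting gives 0.00864·I_D² − 1.33·I_D + 3.17 = 0, with roots I_D = 2.42 or 152 mA.
The root I_D = 152 mA gives V_GS = -13.8 V ≤ V_t, so take I_D = 2.42 mA.
Then V_GS = 4.11 V and V_DS = V_DD − I_D(R_D+R_S) = 11 − 2.42×0.68 = 9.35 V.
Saturation requires V_DS ≥ V_GS − V_t = 2.01 V; 9.35 ≥ 2.01 ✓.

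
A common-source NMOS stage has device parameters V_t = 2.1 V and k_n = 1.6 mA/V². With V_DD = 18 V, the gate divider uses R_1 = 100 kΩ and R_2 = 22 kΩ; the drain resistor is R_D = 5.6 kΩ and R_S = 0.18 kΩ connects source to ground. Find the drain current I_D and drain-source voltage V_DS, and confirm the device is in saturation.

I_D ≈ 0.8 mA, V_DS ≈ 13 V

V_G = V_DD·R_2/(R_1+R_2) = 18×22/122 = 3.25 V.
Assume saturation: I_D = (k_n/2)(V_GS − V_t)² with V_GS = V_G − I_D·R_S = 3.25 − 0.18·I_D.
Substituting gives 0.0259·I_D² − 1.33·I_D + 1.05 = 0, with roots I_D = 0.802 or 50.5 mA.
The root I_D = 50.5 mA gives V_GS = -5.85 V ≤ V_t, so take I_D = 0.802 mA.
Then V_GS = 3.1 V and V_DS = V_DD − I_D(R_D+R_S) = 18 − 0.802×5.78 = 13.4 V.
Saturation requires V_DS ≥ V_GS − V_t = 1 V; 13.4 ≥ 1 ✓.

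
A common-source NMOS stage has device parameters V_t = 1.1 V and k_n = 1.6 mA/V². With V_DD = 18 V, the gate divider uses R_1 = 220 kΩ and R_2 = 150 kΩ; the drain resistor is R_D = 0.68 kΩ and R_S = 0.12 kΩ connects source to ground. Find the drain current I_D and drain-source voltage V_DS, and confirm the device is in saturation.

V_G = V_DD·R_2/(R_1+R_2) = 18×150/370 = 7.3 V.
Assume saturation: I_D = (k_n/2)(V_GS − V_t)² with V_GS = V_G − I_D·R_S = 7.3 − 0.12·I_D.
Substituting gives 0.0115·I_D² − 2.19·I_D + 30.7 = 0, with roots I_D = 15.3 or 175 mA.
The root I_D = 175 mA gives V_GS = -13.7 V ≤ V_t, so take I_D = 15.3 mA.
Then V_GS = 5.47 V and V_DS = V_DD − I_D(R_D+R_S) = 18 − 15.3×0.8 = 5.8 V.
Saturation requires V_DS ≥ V_GS − V_t = 4.37 V; 5.8 ≥ 4.37 ✓.

I_D ≈ 15 mA, V_DS ≈ 5.8 V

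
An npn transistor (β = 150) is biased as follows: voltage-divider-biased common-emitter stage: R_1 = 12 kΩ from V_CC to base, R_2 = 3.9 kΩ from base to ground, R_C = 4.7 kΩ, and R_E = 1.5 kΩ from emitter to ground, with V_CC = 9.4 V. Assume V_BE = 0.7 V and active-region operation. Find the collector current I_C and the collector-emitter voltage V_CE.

I_C ≈ 1 mA, V_CE ≈ 2.9 V

Thevenize the base divider: V_Th = V_CC·R_2/(R_1+R_2) = 9.4×3.9/15.9 = 2.31 V, R_Th = R_1‖R_2 = 2.94 kΩ.
Base-emitter loop: V_Th = I_B·R_Th + V_BE + (β+1)I_B·R_E, so I_B = (2.31 − 0.7) / (2.94 + 151×1.5) = 0.007 mA.
I_C = β·I_B = 150×0.007 = 1.05 mA, and I_E = (β+1)I_B = 1.06 mA.
V_CE = V_CC − I_C·R_C − I_E·R_E = 9.4 − 1.05×4.7 − 1.06×1.5 = 2.88 V.
V_CE = 2.88 V > 0.2 V confirms active-region operation.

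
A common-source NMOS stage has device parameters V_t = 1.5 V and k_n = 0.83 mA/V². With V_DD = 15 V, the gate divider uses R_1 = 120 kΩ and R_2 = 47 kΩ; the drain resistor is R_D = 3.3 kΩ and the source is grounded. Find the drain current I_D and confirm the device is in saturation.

I_D ≈ 3.1 mA

V_G = V_DD·R_2/(R_1+R_2) = 15×47/167 = 4.22 V. With the source grounded, V_GS = V_G = 4.22 V.
Assume saturation: I_D = (k_n/2)(V_GS − V_t)² = (0.83/2)×(4.22 − 1.5)² = 0.415×2.72² = 3.07 mA.
V_DS = V_DD − I_D·R_D = 15 − 3.07×3.3 = 4.86 V.
Saturation requires V_DS ≥ V_GS − V_t = 2.72 V; 4.86 ≥ 2.72 ✓.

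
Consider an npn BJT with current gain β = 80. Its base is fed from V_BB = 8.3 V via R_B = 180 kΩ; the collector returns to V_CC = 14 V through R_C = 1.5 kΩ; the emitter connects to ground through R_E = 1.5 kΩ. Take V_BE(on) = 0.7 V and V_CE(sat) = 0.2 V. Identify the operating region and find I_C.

active; I_C ≈ 2 mA

Assume active. Base-emitter loop: I_B = (V_BB − V_BE)/(R_B + (β+1)R_E) = (8.3 − 0.7)/(180 + 81×1.5) = 0.0252 mA.
I_C = β·I_B = 80×0.0252 = 2.02 mA.
V_CE = V_CC − I_C·R_C − I_E·R_E = 14 − 2.02×1.5 − 2.04×1.5 = 7.91 V > V_CE(sat), so the active-region assumption holds.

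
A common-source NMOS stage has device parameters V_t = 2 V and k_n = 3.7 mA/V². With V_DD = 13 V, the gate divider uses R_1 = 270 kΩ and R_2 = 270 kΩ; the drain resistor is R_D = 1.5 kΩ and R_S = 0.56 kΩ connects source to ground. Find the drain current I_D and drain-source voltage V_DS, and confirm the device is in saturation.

V_G = V_DD·R_2/(R_1+R_2) = 13×270/540 = 6.5 V.
Assume saturation: I_D = (k_n/2)(V_GS − V_t)² with V_GS = V_G − I_D·R_S = 6.5 − 0.56·I_D.
Substituting gives 0.58·I_D² − 10.3·I_D + 37.5 = 0, with roots I_D = 5.08 or 12.7 mA.
The root I_D = 12.7 mA gives V_GS = -0.622 V ≤ V_t, so take I_D = 5.08 mA.
Then V_GS = 3.66 V and V_DS = V_DD − I_D(R_D+R_S) = 13 − 5.08×2.06 = 2.54 V.
Saturation requires V_DS ≥ V_GS − V_t = 1.66 V; 2.54 ≥ 1.66 ✓.

I_D ≈ 5.1 mA, V_DS ≈ 2.5 V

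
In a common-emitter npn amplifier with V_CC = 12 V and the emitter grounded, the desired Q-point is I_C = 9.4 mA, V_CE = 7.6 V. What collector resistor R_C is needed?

Collector loop: V_CC = I_C·R_C + V_CE.
R_C = (V_CC − V_CE)/I_C = (12 − 7.6)/9.4 = 0.468 kΩ.

R_C ≈ 0.47 kΩ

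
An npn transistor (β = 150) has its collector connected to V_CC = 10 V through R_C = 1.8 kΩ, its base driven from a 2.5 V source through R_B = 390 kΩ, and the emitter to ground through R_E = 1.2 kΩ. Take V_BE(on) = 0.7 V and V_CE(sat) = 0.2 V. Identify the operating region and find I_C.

active; I_C ≈ 0.47 mA

Assume active. Base-emitter loop: I_B = (V_BB − V_BE)/(R_B + (β+1)R_E) = (2.5 − 0.7)/(390 + 151×1.2) = 0.00315 mA.
I_C = β·I_B = 150×0.00315 = 0.473 mA.
V_CE = V_CC − I_C·R_C − I_E·R_E = 10 − 0.473×1.8 − 0.476×1.2 = 8.58 V > V_CE(sat), so the active-region assumption holds.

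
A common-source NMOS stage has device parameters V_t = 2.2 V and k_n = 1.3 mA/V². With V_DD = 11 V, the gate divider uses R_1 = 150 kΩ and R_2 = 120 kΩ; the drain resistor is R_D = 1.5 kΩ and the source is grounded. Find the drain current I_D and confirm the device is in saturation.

V_G = V_DD·R_2/(R_1+R_2) = 11×120/270 = 4.89 V. With the source grounded, V_GS = V_G = 4.89 V.
Assume saturation: I_D = (k_n/2)(V_GS − V_t)² = (1.3/2)×(4.89 − 2.2)² = 0.65×2.69² = 4.7 mA.
V_DS = V_DD − I_D·R_D = 11 − 4.7×1.5 = 3.95 V.
Saturation requires V_DS ≥ V_GS − V_t = 2.69 V; 3.95 ≥ 2.69 ✓.

I_D ≈ 4.7 mA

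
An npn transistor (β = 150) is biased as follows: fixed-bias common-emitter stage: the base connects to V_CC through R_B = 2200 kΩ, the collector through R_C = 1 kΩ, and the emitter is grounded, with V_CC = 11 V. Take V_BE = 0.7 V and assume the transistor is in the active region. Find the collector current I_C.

Base loop: V_CC = I_B·R_B + V_BE, so I_B = (11 − 0.7)/2200 kΩ = 0.00468 mA.
In the active region I_C = β·I_B = 150 × 0.00468 = 0.702 mA.
Collector loop: V_CE = V_CC − I_C·R_C = 11 − 0.702×1 = 10.3 V.
Since V_CE = 10.3 V > V_CE(sat) ≈ 0.2 V, the transistor is in the active region as assumed.

I_C ≈ 0.7 mA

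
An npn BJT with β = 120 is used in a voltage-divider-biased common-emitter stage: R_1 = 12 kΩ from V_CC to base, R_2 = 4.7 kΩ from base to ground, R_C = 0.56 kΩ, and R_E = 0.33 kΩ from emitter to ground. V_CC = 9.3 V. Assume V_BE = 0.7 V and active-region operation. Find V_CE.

Thevenize the base divider: V_Th = V_CC·R_2/(R_1+R_2) = 9.3×4.7/16.7 = 2.62 V, R_Th = R_1‖R_2 = 3.38 kΩ.
Base-emitter loop: V_Th = I_B·R_Th + V_BE + (β+1)I_B·R_E, so I_B = (2.62 − 0.7) / (3.38 + 121×0.33) = 0.0443 mA.
I_C = β·I_B = 120×0.0443 = 5.31 mA, and I_E = (β+1)I_B = 5.36 mA.
V_CE = V_CC − I_C·R_C − I_E·R_E = 9.3 − 5.31×0.56 − 5.36×0.33 = 4.56 V.
V_CE = 4.56 V > 0.2 V confirms active-region operation.

V_CE ≈ 4.6 V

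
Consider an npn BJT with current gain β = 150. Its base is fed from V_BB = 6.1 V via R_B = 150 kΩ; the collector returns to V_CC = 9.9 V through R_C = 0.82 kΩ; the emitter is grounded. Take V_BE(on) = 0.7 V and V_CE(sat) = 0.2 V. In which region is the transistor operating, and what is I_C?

Assume active. Base-emitter loop: I_B = (V_BB − V_BE)/R_B = (6.1 − 0.7)/150 = 0.036 mA.
I_C = β·I_B = 150×0.036 = 5.4 mA.
V_CE = V_CC − I_C·R_C = 9.9 − 5.4×0.82 = 5.47 V > V_CE(sat), so the active-region assumption holds.

active; I_C ≈ 5.4 mA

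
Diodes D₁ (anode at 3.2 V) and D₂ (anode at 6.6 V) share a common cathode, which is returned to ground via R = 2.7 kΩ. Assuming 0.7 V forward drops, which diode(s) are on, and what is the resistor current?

Only D₂ conducts; I_R ≈ 2.2 mA

Assume both conduct. Then node N would need to be at both 3.2−0.7 = 2.5 V and 6.6−0.7 = 5.9 V, which is impossible.
Assume only D₂ conducts: V_N = 6.6 − 0.7 = 5.9 V, so I_R = 5.9/2.7 = 2.19 mA.
Check D₁: its anode-to-cathode voltage is 3.2 − 5.9 = -2.7 V < 0.7 V, so it is off. The assumption is consistent.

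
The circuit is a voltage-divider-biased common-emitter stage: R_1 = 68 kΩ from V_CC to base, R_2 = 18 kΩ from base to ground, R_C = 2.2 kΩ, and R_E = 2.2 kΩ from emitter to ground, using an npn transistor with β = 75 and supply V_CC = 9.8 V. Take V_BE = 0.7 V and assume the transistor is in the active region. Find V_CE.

V_CE ≈ 7.3 V

Thevenize the base divider: V_Th = V_CC·R_2/(R_1+R_2) = 9.8×18/86 = 2.05 V, R_Th = R_1‖R_2 = 14.2 kΩ.
Base-emitter loop: V_Th = I_B·R_Th + V_BE + (β+1)I_B·R_E, so I_B = (2.05 − 0.7) / (14.2 + 76×2.2) = 0.00745 mA.
I_C = β·I_B = 75×0.00745 = 0.559 mA, and I_E = (β+1)I_B = 0.566 mA.
V_CE = V_CC − I_C·R_C − I_E·R_E = 9.8 − 0.559×2.2 − 0.566×2.2 = 7.33 V.
V_CE = 7.33 V > 0.2 V confirms active-region operation.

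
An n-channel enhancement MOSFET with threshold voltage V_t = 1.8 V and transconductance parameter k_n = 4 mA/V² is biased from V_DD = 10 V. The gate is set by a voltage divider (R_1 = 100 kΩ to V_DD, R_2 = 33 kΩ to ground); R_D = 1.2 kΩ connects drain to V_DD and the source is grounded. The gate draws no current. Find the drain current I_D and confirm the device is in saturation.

I_D ≈ 0.93 mA

V_G = V_DD·R_2/(R_1+R_2) = 10×33/133 = 2.48 V. With the source grounded, V_GS = V_G = 2.48 V.
Assume saturation: I_D = (k_n/2)(V_GS − V_t)² = (4/2)×(2.48 − 1.8)² = 2×0.681² = 0.928 mA.
V_DS = V_DD − I_D·R_D = 10 − 0.928×1.2 = 8.89 V.
Saturation requires V_DS ≥ V_GS − V_t = 0.681 V; 8.89 ≥ 0.681 ✓.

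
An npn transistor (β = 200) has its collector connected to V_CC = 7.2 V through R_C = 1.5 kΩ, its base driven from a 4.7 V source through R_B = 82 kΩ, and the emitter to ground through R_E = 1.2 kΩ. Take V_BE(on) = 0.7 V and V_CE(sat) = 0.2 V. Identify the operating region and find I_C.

active; I_C ≈ 2.5 mA

Assume active. Base-emitter loop: I_B = (V_BB − V_BE)/(R_B + (β+1)R_E) = (4.7 − 0.7)/(82 + 201×1.2) = 0.0124 mA.
I_C = β·I_B = 200×0.0124 = 2.48 mA.
V_CE = V_CC − I_C·R_C − I_E·R_E = 7.2 − 2.48×1.5 − 2.49×1.2 = 0.502 V > V_CE(sat), so the active-region assumption holds.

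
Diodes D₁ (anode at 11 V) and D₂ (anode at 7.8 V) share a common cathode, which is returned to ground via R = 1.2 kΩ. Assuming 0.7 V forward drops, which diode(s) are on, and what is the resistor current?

Assume both conduct. Then node N would need to be at both 11−0.7 = 10.3 V and 7.8−0.7 = 7.1 V, which is impossible.
Assume only D₁ conducts: V_N = 11 − 0.7 = 10.3 V, so I_R = 10.3/1.2 = 8.58 mA.
Check D₂: its anode-to-cathode voltage is 7.8 − 10.3 = -2.5 V < 0.7 V, so it is off. The assumption is consistent.

Only D₁ conducts; I_R ≈ 8.6 mA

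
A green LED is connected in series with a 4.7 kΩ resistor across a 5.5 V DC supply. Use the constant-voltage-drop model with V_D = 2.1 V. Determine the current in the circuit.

I ≈ 0.72 mA

KVL around the loop: 5.5 = V_D + I·R = 2.1 + I × 4.7 kΩ.
So I = (5.5 − 2.1) / 4.7 kΩ = 3.4 / 4.7 = 0.723 mA.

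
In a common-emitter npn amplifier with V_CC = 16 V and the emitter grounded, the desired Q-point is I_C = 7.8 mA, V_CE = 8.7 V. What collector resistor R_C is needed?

Collector loop: V_CC = I_C·R_C + V_CE.
R_C = (V_CC − V_CE)/I_C = (16 − 8.7)/7.8 = 0.936 kΩ.

R_C ≈ 0.94 kΩ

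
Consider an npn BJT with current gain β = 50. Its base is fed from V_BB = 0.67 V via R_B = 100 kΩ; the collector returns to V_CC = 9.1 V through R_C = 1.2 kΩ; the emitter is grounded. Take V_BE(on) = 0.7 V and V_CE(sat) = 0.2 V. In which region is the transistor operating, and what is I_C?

cutoff; I_C ≈ 0

V_BB = 0.67 V ≤ V_BE(on) = 0.7 V, so the base-emitter junction is not forward biased.
The transistor is in cutoff: I_B = I_C = 0.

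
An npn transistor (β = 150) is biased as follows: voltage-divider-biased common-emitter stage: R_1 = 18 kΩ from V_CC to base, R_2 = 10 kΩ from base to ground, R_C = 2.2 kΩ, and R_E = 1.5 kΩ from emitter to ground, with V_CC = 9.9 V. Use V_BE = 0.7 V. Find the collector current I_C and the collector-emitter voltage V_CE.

I_C ≈ 1.8 mA, V_CE ≈ 3.1 V

Thevenize the base divider: V_Th = V_CC·R_2/(R_1+R_2) = 9.9×10/28 = 3.54 V, R_Th = R_1‖R_2 = 6.43 kΩ.
Base-emitter loop: V_Th = I_B·R_Th + V_BE + (β+1)I_B·R_E, so I_B = (3.54 − 0.7) / (6.43 + 151×1.5) = 0.0122 mA.
I_C = β·I_B = 150×0.0122 = 1.83 mA, and I_E = (β+1)I_B = 1.84 mA.
V_CE = V_CC − I_C·R_C − I_E·R_E = 9.9 − 1.83×2.2 − 1.84×1.5 = 3.13 V.
V_CE = 3.13 V > 0.2 V confirms active-region operation.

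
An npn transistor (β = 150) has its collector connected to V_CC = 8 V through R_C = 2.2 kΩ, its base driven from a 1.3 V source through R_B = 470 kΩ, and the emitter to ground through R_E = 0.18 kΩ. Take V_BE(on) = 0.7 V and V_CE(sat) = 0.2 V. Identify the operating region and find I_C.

Assume active. Base-emitter loop: I_B = (V_BB − V_BE)/(R_B + (β+1)R_E) = (1.3 − 0.7)/(470 + 151×0.18) = 0.00121 mA.
I_C = β·I_B = 150×0.00121 = 0.181 mA.
V_CE = V_CC − I_C·R_C − I_E·R_E = 8 − 0.181×2.2 − 0.182×0.18 = 7.57 V > V_CE(sat), so the active-region assumption holds.

active; I_C ≈ 0.18 mA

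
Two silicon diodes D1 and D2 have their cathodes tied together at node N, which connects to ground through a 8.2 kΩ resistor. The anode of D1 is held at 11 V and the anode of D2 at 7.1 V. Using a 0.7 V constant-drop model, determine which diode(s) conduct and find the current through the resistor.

Assume both conduct. Then node N would need to be at both 11−0.7 = 10.3 V and 7.1−0.7 = 6.4 V, which is impossible.
Assume only D1 conducts: V_N = 11 − 0.7 = 10.3 V, so I_R = 10.3/8.2 = 1.26 mA.
Check D2: its anode-to-cathode voltage is 7.1 − 10.3 = -3.2 V < 0.7 V, so it is off. The assumption is consistent.

Only D1 conducts; I_R ≈ 1.3 mA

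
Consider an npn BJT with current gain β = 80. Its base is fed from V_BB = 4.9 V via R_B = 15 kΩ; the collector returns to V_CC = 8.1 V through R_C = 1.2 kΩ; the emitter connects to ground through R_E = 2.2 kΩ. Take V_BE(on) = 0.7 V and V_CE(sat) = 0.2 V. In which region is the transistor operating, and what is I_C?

Assume active. Base-emitter loop: I_B = (V_BB − V_BE)/(R_B + (β+1)R_E) = (4.9 − 0.7)/(15 + 81×2.2) = 0.0217 mA.
I_C = β·I_B = 80×0.0217 = 1.74 mA.
V_CE = V_CC − I_C·R_C − I_E·R_E = 8.1 − 1.74×1.2 − 1.76×2.2 = 2.14 V > V_CE(sat), so the active-region assumption holds.

active; I_C ≈ 1.7 mA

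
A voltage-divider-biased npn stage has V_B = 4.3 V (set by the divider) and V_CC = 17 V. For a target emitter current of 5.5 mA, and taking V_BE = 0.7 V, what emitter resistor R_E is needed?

R_E ≈ 0.65 kΩ

V_E = V_B − V_BE = 4.3 − 0.7 = 3.6 V.
R_E = V_E / I_E = 3.6 / 5.5 = 0.655 kΩ.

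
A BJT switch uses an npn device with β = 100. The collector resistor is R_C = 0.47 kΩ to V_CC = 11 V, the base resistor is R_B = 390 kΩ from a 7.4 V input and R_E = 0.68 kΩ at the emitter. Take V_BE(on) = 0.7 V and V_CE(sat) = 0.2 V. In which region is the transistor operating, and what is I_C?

Assume active. Base-emitter loop: I_B = (V_BB − V_BE)/(R_B + (β+1)R_E) = (7.4 − 0.7)/(390 + 101×0.68) = 0.0146 mA.
I_C = β·I_B = 100×0.0146 = 1.46 mA.
V_CE = V_CC − I_C·R_C − I_E·R_E = 11 − 1.46×0.47 − 1.48×0.68 = 9.31 V > V_CE(sat), so the active-region assumption holds.

active; I_C ≈ 1.5 mA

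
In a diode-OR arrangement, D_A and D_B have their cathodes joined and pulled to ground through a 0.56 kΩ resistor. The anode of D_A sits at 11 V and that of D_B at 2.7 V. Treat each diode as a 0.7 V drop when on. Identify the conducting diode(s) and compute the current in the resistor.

Only D_A conducts; I_R ≈ 18 mA

Assume both conduct. Then node N would need to be at both 11−0.7 = 10.3 V and 2.7−0.7 = 2 V, which is impossible.
Assume only D_A conducts: V_N = 11 − 0.7 = 10.3 V, so I_R = 10.3/0.56 = 18.4 mA.
Check D_B: its anode-to-cathode voltage is 2.7 − 10.3 = -7.6 V < 0.7 V, so it is off. The assumption is consistent.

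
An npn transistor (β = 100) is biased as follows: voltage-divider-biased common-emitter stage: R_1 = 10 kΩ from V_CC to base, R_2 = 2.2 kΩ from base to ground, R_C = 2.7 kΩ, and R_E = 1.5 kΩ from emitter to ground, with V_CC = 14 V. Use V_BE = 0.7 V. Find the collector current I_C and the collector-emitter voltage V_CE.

Thevenize the base divider: V_Th = V_CC·R_2/(R_1+R_2) = 14×2.2/12.2 = 2.52 V, R_Th = R_1‖R_2 = 1.8 kΩ.
Base-emitter loop: V_Th = I_B·R_Th + V_BE + (β+1)I_B·R_E, so I_B = (2.52 − 0.7) / (1.8 + 101×1.5) = 0.0119 mA.
I_C = β·I_B = 100×0.0119 = 1.19 mA, and I_E = (β+1)I_B = 1.2 mA.
V_CE = V_CC − I_C·R_C − I_E·R_E = 14 − 1.19×2.7 − 1.2×1.5 = 8.98 V.
V_CE = 8.98 V > 0.2 V confirms active-region operation.

I_C ≈ 1.2 mA, V_CE ≈ 9 V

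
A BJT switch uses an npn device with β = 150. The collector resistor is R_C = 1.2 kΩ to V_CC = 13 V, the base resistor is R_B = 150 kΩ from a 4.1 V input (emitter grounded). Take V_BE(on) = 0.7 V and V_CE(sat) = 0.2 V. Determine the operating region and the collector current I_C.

Assume active. Base-emitter loop: I_B = (V_BB − V_BE)/R_B = (4.1 − 0.7)/150 = 0.0227 mA.
I_C = β·I_B = 150×0.0227 = 3.4 mA.
V_CE = V_CC − I_C·R_C = 13 − 3.4×1.2 = 8.92 V > V_CE(sat), so the active-region assumption holds.

active; I_C ≈ 3.4 mA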